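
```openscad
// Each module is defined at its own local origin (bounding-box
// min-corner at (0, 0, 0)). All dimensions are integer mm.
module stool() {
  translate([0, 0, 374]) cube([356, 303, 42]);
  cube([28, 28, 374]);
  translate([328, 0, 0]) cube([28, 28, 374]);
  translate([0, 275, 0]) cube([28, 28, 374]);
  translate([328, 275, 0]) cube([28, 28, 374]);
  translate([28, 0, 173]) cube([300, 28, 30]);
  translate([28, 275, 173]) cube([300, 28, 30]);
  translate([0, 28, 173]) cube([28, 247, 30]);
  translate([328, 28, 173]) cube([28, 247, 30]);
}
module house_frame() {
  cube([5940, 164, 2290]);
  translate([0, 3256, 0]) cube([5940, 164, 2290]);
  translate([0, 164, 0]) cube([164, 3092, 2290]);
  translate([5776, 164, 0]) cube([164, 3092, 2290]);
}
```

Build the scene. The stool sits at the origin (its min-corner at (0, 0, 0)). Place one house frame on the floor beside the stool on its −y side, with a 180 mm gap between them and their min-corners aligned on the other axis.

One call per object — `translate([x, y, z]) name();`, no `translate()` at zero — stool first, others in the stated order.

stool();
translate([0, -3600, 0]) house_frame();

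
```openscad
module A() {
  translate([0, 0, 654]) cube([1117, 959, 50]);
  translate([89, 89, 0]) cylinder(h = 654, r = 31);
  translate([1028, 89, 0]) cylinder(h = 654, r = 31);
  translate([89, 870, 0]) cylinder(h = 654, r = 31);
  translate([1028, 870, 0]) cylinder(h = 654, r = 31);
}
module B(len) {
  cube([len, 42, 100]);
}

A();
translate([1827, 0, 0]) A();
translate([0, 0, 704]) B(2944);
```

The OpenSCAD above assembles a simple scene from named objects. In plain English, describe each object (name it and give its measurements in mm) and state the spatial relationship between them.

A is a rectangular dining table. The top is 1117×959×50 mm with its upper surface at z = 704 mm. It stands on four round legs of 62 mm diameter, each leg's bounding box inset 58 mm from the nearest pair of top edges, running from the floor to the underside of the top.

B is a rectangular beam 2944 mm long (x), 42 mm deep (y), 100 mm thick (z).

The beam spans the tops of two tables placed 710 mm apart, resting at z = 704 mm.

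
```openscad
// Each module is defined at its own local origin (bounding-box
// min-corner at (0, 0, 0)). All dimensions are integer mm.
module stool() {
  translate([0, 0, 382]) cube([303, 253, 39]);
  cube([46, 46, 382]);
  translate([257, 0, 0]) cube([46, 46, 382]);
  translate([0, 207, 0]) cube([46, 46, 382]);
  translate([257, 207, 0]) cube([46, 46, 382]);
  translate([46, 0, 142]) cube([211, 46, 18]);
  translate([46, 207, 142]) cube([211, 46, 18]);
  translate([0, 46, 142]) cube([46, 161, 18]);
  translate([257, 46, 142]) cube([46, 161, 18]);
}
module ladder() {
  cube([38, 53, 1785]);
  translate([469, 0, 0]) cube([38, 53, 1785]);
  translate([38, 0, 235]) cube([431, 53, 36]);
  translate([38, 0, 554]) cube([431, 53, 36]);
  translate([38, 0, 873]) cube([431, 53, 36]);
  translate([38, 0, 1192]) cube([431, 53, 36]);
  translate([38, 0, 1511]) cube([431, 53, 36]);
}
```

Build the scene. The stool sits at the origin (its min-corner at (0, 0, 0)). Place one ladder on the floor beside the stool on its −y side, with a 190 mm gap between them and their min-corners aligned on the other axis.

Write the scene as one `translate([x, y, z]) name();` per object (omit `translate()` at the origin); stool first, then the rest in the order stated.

stool();
translate([0, -243, 0]) ladder();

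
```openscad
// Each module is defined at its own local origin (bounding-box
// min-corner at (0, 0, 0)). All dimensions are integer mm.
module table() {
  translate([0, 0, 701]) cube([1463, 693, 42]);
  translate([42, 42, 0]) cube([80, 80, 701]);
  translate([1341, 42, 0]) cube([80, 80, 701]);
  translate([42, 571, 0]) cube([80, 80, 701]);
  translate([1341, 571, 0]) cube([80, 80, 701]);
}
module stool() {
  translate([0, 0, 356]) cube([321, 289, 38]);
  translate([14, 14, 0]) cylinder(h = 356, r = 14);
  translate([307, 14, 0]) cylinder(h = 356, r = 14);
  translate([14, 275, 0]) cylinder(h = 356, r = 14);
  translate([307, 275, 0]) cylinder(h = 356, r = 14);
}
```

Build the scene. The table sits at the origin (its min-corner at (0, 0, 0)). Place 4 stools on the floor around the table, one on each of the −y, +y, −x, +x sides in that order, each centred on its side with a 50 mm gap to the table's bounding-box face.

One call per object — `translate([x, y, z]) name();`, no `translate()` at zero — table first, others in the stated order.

table();
translate([571, -339, 0]) stool();
translate([571, 743, 0]) stool();
translate([-371, 202, 0]) stool();
translate([1513, 202, 0]) stool();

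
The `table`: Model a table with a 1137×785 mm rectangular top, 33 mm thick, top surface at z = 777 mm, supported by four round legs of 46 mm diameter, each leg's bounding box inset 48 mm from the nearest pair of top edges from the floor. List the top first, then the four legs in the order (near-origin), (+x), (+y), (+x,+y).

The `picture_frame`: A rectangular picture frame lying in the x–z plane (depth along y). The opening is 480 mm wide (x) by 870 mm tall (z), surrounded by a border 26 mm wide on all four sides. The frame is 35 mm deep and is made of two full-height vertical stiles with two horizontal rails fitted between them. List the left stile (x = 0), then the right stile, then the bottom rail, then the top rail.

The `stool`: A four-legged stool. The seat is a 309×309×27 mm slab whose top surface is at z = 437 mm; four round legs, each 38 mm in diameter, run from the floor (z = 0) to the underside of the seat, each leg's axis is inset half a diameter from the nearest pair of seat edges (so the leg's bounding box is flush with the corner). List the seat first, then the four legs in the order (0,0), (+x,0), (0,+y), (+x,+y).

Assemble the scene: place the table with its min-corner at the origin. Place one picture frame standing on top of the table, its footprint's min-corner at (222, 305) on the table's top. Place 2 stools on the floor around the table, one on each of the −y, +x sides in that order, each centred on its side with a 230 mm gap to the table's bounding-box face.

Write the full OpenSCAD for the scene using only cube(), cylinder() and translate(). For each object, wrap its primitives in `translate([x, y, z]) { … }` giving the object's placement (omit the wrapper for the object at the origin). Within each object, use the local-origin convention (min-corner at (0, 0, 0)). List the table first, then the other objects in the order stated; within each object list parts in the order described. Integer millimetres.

translate([0, 0, 744]) cube([1137, 785, 33]);
translate([71, 71, 0]) cylinder(h = 744, r = 23);
translate([1066, 71, 0]) cylinder(h = 744, r = 23);
translate([71, 714, 0]) cylinder(h = 744, r = 23);
translate([1066, 714, 0]) cylinder(h = 744, r = 23);
translate([222, 305, 777]) {
  cube([26, 35, 922]);
  translate([506, 0, 0]) cube([26, 35, 922]);
  translate([26, 0, 0]) cube([480, 35, 26]);
  translate([26, 0, 896]) cube([480, 35, 26]);
}
translate([414, -539, 0]) {
  translate([0, 0, 410]) cube([309, 309, 27]);
  translate([19, 19, 0]) cylinder(h = 410, r = 19);
  translate([290, 19, 0]) cylinder(h = 410, r = 19);
  translate([19, 290, 0]) cylinder(h = 410, r = 19);
  translate([290, 290, 0]) cylinder(h = 410, r = 19);
}
translate([1367, 238, 0]) {
  translate([0, 0, 410]) cube([309, 309, 27]);
  translate([19, 19, 0]) cylinder(h = 410, r = 19);
  translate([290, 19, 0]) cylinder(h = 410, r = 19);
  translate([19, 290, 0]) cylinder(h = 410, r = 19);
  translate([290, 290, 0]) cylinder(h = 410, r = 19);
}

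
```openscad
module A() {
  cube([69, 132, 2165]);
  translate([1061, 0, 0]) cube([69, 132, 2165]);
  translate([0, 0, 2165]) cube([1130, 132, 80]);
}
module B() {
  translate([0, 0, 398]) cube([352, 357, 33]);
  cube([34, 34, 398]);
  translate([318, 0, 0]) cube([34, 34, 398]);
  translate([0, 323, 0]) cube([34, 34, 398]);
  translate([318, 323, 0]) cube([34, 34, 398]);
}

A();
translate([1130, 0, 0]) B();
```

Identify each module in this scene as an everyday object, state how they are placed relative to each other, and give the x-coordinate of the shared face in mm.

A is a door frame. B is a stool. The stool is against the door frame's +x side, with their −y faces flush. The x-coordinate of the shared face is 1130 mm.

The door frame's +x face and the stool's −x face are both at x = 1130 mm.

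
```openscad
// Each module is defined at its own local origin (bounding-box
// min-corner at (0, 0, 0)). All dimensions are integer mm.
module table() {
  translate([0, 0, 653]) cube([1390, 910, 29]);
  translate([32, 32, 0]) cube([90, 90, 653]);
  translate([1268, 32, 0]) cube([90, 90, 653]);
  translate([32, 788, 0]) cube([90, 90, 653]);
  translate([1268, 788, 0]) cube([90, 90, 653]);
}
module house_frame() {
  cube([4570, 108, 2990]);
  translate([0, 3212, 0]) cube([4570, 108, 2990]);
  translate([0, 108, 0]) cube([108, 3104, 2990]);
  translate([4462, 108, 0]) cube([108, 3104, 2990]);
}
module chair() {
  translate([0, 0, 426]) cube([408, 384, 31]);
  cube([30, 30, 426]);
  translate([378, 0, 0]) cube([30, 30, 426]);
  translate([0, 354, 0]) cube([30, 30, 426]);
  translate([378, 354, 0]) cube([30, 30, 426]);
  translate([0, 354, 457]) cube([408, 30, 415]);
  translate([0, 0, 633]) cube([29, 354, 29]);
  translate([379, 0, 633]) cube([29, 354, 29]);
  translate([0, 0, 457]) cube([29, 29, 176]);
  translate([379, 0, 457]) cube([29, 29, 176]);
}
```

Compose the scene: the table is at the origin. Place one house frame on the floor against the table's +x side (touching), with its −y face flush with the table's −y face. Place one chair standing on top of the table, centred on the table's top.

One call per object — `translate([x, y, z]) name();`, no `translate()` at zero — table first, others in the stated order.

table();
translate([1390, 0, 0]) house_frame();
translate([491, 263, 682]) chair();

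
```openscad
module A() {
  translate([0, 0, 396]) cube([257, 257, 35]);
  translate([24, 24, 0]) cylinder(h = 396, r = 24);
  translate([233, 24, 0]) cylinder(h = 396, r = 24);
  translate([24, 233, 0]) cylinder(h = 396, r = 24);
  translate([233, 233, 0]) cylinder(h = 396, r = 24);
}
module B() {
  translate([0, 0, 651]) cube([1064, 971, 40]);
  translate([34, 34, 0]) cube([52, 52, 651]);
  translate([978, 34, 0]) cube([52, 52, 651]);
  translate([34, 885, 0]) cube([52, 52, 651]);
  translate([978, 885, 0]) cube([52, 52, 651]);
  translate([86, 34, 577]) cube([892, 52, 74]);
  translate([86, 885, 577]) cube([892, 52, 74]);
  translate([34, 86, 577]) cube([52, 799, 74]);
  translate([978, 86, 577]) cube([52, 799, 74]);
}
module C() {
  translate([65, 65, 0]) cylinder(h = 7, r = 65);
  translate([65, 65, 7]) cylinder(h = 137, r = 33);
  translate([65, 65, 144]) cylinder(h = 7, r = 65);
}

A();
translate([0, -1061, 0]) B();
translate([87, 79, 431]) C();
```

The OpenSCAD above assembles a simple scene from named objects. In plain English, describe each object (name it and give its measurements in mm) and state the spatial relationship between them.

A is a four-legged stool. The seat is a 257×257×35 mm slab whose top surface is at z = 431 mm; four round legs, each 48 mm in diameter, run from the floor (z = 0) to the underside of the seat, each leg's axis is inset half a diameter from the nearest pair of seat edges (so the leg's bounding box is flush with the corner).

B is a rectangular dining table. The top is 1064×971×40 mm with its upper surface at z = 691 mm. It stands on four 52×52 mm square legs, each inset 34 mm from the nearest pair of top edges, running from the floor to the underside of the top. Four apron rails, 52 mm thick and 74 mm tall, run between adjacent legs with their top edges flush with the underside of the top and their outer faces flush with the legs' outer faces.

C is a spool: two coaxial disc flanges of radius 65 mm and thickness 7 mm, joined by a core cylinder of radius 33 mm and height 137 mm. The lower flange rests on z = 0 and the three cylinders share a vertical axis.

The table is on the floor beside the stool on its −y side. The spool is on top of the stool.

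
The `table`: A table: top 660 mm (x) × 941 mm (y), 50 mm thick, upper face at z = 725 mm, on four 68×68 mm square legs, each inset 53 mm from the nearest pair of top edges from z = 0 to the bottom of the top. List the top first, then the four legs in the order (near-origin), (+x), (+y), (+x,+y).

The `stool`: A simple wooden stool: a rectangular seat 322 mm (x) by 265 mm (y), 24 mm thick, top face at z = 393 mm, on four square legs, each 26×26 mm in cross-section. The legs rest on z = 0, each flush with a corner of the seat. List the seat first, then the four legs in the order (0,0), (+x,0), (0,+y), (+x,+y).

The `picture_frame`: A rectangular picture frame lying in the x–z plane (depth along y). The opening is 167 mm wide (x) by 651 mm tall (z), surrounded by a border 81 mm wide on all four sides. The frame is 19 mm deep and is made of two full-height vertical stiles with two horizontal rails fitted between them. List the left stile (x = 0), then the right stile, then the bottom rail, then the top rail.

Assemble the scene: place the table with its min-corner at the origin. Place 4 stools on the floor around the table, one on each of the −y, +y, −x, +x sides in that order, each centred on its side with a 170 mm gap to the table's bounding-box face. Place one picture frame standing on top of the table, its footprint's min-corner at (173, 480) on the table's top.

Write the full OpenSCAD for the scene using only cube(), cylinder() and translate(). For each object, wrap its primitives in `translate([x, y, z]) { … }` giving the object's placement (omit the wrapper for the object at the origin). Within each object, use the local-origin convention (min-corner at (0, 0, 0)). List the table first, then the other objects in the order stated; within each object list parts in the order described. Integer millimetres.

translate([0, 0, 675]) cube([660, 941, 50]);
translate([53, 53, 0]) cube([68, 68, 675]);
translate([539, 53, 0]) cube([68, 68, 675]);
translate([53, 820, 0]) cube([68, 68, 675]);
translate([539, 820, 0]) cube([68, 68, 675]);
translate([169, -435, 0]) {
  translate([0, 0, 369]) cube([322, 265, 24]);
  cube([26, 26, 369]);
  translate([296, 0, 0]) cube([26, 26, 369]);
  translate([0, 239, 0]) cube([26, 26, 369]);
  translate([296, 239, 0]) cube([26, 26, 369]);
}
translate([169, 1111, 0]) {
  translate([0, 0, 369]) cube([322, 265, 24]);
  cube([26, 26, 369]);
  translate([296, 0, 0]) cube([26, 26, 369]);
  translate([0, 239, 0]) cube([26, 26, 369]);
  translate([296, 239, 0]) cube([26, 26, 369]);
}
translate([-492, 338, 0]) {
  translate([0, 0, 369]) cube([322, 265, 24]);
  cube([26, 26, 369]);
  translate([296, 0, 0]) cube([26, 26, 369]);
  translate([0, 239, 0]) cube([26, 26, 369]);
  translate([296, 239, 0]) cube([26, 26, 369]);
}
translate([830, 338, 0]) {
  translate([0, 0, 369]) cube([322, 265, 24]);
  cube([26, 26, 369]);
  translate([296, 0, 0]) cube([26, 26, 369]);
  translate([0, 239, 0]) cube([26, 26, 369]);
  translate([296, 239, 0]) cube([26, 26, 369]);
}
translate([173, 480, 725]) {
  cube([81, 19, 813]);
  translate([248, 0, 0]) cube([81, 19, 813]);
  translate([81, 0, 0]) cube([167, 19, 81]);
  translate([81, 0, 732]) cube([167, 19, 81]);
}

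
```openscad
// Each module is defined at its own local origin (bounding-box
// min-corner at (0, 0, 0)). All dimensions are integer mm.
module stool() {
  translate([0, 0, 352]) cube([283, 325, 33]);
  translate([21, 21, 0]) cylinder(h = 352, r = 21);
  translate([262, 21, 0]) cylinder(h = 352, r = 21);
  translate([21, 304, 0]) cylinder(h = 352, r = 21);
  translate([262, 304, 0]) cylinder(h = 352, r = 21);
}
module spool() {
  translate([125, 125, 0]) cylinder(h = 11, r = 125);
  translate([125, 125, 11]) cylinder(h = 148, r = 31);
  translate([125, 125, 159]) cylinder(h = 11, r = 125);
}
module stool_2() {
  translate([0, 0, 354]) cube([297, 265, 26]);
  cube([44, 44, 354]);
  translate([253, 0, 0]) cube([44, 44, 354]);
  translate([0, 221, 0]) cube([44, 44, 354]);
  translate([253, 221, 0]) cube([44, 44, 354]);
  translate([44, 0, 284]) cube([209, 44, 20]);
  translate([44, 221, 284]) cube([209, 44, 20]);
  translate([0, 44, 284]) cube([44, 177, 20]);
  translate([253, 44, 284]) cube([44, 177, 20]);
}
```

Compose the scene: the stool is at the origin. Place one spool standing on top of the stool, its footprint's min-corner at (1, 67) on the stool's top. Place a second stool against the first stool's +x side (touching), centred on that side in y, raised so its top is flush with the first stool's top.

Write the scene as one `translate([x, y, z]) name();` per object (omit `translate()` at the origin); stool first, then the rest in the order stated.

stool();
translate([1, 67, 385]) spool();
translate([283, 30, 5]) stool_2();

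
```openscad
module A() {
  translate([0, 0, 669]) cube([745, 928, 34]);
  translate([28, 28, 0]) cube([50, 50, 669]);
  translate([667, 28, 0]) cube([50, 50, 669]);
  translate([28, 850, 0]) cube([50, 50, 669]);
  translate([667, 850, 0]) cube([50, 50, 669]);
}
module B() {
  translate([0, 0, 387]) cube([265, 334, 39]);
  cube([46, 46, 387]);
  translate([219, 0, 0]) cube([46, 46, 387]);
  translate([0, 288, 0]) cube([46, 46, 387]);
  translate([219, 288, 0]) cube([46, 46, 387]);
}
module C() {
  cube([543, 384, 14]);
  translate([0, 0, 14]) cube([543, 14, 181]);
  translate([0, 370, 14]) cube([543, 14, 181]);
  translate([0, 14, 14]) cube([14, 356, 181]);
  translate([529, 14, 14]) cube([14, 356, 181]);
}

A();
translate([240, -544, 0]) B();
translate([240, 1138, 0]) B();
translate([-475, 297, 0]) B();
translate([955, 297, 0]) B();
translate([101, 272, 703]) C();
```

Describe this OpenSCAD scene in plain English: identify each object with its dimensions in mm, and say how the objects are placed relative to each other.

A is a rectangular dining table. The top is 745×928×34 mm with its upper surface at z = 703 mm. It stands on four 50×50 mm square legs, each inset 28 mm from the nearest pair of top edges, running from the floor to the underside of the top.

B is a four-legged stool. The seat is 265×334 mm, 39 mm thick, top at z = 426 mm. It stands on four square legs, each 46×46 mm in cross-section, from z = 0 to the seat underside, each flush with a corner of the seat.

C is an open-topped rectangular box: outside dimensions 543×384×195 mm, with a uniform wall and base thickness of 14 mm. The base is a full 543×384 slab on the floor; four walls sit on top of the base. The front and back walls (the −y and +y sides) span the full width; the two side walls fit between them.

Four stools sit around the table at the −y, +y, −x, +x sides. The open box is on top of the table, centred.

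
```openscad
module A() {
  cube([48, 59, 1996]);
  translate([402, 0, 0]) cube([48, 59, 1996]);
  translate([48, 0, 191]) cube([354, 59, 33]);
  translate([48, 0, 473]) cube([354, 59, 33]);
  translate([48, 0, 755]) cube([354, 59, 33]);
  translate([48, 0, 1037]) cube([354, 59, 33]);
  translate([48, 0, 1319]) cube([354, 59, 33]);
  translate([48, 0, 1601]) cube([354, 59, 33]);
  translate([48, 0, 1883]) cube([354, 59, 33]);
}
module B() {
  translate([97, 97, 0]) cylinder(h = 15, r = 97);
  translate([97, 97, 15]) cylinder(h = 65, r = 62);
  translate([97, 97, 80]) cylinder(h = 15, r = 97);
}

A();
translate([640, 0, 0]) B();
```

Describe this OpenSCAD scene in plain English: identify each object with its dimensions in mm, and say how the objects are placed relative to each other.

A is a wooden ladder with two side rails of 48×59 mm section and 1996 mm height, set 450 mm apart overall. Between them run 7 rectangular rungs (59 mm deep, 33 mm thick), front faces flush with the rails' −y face. The bottom of the first rung is 191 mm above the floor and each subsequent rung is 282 mm higher than the one below.

B is a spool: two coaxial disc flanges of radius 97 mm and thickness 15 mm, joined by a core cylinder of radius 62 mm and height 65 mm. The lower flange rests on z = 0 and the three cylinders share a vertical axis.

The spool is on the floor beside the ladder on its +x side.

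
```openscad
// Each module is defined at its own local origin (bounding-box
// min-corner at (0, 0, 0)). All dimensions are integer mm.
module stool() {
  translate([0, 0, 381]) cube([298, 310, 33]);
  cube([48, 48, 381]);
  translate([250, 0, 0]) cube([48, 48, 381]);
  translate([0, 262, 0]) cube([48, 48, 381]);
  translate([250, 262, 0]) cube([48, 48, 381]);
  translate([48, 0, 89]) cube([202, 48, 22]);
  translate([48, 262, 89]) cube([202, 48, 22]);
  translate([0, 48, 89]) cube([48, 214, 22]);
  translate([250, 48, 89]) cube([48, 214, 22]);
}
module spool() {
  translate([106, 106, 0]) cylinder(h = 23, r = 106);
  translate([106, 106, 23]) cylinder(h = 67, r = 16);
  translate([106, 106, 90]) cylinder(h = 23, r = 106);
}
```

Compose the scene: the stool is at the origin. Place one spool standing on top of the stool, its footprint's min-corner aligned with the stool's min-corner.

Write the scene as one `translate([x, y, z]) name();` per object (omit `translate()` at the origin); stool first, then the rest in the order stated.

stool();
translate([0, 0, 414]) spool();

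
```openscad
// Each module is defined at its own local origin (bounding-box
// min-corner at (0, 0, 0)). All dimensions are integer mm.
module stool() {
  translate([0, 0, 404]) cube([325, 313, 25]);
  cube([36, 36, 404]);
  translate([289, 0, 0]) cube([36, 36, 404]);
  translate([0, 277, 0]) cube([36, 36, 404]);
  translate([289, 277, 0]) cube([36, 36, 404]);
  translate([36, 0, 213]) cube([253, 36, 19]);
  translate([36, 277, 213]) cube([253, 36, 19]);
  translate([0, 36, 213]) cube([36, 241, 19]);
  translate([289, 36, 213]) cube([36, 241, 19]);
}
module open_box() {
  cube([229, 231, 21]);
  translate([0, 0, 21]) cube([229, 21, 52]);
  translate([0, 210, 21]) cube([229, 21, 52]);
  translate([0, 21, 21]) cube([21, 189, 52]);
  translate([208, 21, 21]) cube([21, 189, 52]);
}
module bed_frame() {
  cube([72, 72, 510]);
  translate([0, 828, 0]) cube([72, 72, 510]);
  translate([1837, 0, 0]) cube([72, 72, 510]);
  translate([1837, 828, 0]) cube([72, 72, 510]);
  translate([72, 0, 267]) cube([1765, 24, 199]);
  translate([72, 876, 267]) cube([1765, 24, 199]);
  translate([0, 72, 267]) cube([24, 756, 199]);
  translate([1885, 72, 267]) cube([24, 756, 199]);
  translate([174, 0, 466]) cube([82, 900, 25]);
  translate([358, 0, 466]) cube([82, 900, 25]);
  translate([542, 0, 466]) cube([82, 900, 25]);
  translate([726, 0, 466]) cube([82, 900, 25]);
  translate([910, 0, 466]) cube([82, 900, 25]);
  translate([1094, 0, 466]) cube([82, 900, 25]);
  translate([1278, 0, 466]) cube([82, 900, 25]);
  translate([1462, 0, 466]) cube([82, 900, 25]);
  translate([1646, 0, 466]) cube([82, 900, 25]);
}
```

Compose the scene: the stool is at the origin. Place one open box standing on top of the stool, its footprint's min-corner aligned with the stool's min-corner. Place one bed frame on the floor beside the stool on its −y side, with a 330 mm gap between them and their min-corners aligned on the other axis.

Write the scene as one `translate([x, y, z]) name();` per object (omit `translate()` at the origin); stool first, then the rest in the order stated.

stool();
translate([0, 0, 429]) open_box();
translate([0, -1230, 0]) bed_frame();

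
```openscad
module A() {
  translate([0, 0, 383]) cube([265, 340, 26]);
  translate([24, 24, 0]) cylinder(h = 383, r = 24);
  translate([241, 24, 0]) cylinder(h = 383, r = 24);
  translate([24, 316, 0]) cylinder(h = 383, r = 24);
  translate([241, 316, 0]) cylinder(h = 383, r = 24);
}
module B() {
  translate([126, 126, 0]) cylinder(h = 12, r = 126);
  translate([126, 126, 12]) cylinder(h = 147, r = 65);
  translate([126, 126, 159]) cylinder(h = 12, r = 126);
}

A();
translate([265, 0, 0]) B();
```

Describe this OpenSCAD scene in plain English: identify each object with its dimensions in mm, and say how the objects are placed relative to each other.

A is a four-legged stool. The seat is a 265×340×26 mm slab whose top surface is at z = 409 mm; four round legs, each 48 mm in diameter, run from the floor (z = 0) to the underside of the seat, each leg's axis is inset half a diameter from the nearest pair of seat edges (so the leg's bounding box is flush with the corner).

B is a spool: two coaxial disc flanges of radius 126 mm and thickness 12 mm, joined by a core cylinder of radius 65 mm and height 147 mm. The lower flange rests on z = 0 and the three cylinders share a vertical axis.

The spool is against the stool's +x side, with their −y faces flush.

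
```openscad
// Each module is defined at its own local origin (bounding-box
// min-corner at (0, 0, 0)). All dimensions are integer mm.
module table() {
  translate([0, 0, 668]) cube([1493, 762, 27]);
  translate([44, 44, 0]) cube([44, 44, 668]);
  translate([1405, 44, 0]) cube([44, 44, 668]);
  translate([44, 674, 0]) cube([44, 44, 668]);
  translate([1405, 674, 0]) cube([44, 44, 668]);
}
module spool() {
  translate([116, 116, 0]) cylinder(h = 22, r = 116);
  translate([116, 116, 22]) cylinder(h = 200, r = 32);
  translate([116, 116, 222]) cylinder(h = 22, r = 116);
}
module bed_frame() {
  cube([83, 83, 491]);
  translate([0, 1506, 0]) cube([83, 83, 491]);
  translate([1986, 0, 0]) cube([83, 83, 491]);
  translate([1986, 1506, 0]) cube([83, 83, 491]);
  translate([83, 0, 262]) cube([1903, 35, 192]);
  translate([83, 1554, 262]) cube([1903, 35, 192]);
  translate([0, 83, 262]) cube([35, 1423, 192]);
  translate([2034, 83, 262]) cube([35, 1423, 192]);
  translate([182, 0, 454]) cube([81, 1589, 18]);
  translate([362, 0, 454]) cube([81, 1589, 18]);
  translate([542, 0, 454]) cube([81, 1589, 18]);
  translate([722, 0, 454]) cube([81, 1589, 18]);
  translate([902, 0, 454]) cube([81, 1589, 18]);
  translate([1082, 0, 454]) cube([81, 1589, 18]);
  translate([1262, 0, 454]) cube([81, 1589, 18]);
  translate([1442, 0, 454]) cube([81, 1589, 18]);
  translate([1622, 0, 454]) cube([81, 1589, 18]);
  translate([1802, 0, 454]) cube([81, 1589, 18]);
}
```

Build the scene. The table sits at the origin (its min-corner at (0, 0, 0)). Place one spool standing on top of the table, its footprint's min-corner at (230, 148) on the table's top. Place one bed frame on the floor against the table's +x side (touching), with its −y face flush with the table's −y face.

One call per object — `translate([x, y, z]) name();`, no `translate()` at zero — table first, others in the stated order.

table();
translate([230, 148, 695]) spool();
translate([1493, 0, 0]) bed_frame();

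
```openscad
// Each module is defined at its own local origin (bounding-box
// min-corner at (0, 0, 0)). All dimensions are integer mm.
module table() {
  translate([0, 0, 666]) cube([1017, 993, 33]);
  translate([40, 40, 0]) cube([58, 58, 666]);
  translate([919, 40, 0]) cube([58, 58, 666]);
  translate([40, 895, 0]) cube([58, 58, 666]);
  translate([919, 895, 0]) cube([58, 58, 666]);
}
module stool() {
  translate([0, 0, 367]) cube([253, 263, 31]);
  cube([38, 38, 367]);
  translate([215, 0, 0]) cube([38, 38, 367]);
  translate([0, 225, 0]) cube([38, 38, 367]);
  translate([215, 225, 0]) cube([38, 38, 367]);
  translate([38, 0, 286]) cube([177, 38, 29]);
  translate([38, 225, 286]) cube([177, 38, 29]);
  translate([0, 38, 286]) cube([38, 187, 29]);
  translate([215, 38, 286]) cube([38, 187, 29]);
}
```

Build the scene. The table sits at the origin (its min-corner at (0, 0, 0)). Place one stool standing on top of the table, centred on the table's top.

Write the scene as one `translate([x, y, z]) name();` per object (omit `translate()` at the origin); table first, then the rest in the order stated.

table();
translate([382, 365, 699]) stool();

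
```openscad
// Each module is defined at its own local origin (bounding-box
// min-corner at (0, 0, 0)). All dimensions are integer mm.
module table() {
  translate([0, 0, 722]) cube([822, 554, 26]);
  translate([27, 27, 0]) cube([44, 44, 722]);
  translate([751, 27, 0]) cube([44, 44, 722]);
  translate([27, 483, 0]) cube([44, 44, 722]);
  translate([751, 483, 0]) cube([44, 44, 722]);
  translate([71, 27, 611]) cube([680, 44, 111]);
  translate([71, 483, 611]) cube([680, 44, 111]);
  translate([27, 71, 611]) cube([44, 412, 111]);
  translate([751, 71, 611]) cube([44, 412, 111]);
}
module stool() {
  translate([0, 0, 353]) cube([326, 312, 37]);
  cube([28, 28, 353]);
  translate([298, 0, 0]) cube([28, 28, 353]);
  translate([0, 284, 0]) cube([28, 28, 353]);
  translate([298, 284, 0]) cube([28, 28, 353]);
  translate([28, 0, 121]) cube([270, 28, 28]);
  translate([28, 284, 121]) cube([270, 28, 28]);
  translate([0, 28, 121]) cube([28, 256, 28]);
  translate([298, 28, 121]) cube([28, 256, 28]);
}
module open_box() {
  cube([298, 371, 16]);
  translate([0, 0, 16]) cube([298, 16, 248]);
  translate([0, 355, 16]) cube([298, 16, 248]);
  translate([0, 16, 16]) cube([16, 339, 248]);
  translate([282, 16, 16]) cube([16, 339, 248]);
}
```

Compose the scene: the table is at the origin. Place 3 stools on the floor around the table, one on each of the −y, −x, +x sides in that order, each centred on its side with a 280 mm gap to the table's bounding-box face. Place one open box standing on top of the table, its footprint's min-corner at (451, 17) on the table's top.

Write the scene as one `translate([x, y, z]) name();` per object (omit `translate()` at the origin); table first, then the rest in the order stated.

table();
translate([248, -592, 0]) stool();
translate([-606, 121, 0]) stool();
translate([1102, 121, 0]) stool();
translate([451, 17, 748]) open_box();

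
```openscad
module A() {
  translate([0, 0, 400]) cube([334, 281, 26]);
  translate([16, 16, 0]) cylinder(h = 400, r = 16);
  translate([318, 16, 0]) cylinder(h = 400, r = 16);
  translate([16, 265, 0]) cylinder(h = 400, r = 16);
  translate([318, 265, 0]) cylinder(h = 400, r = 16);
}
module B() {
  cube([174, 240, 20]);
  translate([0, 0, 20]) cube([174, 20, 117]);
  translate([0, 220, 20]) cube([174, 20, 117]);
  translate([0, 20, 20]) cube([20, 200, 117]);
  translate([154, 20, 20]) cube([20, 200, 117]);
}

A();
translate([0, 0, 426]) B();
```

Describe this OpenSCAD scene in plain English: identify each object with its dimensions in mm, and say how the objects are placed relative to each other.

A is a four-legged stool. The seat is 334×281 mm, 26 mm thick, top at z = 426 mm. It stands on four round legs, each 32 mm in diameter, from z = 0 to the seat underside, each leg's axis is inset half a diameter from the nearest pair of seat edges (so the leg's bounding box is flush with the corner).

B is an open storage box with external size 174×240×137 mm and wall thickness 20 mm (the base is also 20 mm thick). The base covers the whole footprint; the four walls stand on the base, with the y-facing walls full-width and the x-facing walls fitting between their inner faces.

The open box is on top of the stool.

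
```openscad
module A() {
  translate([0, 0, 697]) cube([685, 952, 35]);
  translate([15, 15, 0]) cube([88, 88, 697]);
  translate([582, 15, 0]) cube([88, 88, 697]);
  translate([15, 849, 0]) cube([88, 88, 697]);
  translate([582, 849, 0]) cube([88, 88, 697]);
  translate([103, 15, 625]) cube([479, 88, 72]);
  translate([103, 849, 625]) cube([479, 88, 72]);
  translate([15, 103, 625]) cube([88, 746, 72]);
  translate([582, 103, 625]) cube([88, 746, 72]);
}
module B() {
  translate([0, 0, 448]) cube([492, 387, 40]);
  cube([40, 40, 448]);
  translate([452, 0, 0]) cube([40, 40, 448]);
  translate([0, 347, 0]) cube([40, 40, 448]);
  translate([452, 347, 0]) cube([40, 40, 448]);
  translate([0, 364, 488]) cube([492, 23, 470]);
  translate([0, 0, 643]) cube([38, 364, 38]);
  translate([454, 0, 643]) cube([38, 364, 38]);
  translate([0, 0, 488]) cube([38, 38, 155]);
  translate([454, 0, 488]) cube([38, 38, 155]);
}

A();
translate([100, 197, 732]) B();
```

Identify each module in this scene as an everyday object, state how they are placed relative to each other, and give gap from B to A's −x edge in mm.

A is a table. B is a chair. The chair is on top of the table. The gap from the chair to the table's −x edge is 100 mm.

The chair's min-x is at 100; the table's min-x is 0; gap = 100 mm.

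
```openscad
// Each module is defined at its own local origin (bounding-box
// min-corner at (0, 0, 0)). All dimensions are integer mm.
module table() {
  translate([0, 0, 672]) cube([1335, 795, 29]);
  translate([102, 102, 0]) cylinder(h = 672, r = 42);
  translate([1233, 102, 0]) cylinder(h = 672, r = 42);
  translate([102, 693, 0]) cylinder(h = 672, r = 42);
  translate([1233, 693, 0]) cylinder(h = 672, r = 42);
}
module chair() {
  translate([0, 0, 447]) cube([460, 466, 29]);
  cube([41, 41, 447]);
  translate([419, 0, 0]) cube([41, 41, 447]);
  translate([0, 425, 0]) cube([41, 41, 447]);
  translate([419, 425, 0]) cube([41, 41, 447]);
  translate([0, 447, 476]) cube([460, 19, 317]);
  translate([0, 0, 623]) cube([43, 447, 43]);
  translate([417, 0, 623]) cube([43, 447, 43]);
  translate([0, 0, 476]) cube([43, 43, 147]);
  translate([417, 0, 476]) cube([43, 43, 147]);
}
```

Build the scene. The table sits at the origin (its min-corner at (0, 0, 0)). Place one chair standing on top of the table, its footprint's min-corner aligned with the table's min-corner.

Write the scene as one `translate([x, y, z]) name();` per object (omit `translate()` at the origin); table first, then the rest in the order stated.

table();
translate([0, 0, 701]) chair();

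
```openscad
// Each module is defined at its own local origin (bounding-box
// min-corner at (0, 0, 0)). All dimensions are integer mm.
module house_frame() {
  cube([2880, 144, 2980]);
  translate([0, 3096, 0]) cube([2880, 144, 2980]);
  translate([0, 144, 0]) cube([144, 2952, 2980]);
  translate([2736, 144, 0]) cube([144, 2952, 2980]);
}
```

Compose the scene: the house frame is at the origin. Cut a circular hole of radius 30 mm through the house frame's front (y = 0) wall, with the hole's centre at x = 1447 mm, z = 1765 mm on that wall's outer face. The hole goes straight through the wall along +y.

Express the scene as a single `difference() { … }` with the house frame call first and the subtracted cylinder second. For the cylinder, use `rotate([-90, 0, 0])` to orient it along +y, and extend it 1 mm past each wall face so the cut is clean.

difference() {
  house_frame();
  translate([1447, -1, 1765]) rotate([-90, 0, 0]) cylinder(h = 146, r = 30);
}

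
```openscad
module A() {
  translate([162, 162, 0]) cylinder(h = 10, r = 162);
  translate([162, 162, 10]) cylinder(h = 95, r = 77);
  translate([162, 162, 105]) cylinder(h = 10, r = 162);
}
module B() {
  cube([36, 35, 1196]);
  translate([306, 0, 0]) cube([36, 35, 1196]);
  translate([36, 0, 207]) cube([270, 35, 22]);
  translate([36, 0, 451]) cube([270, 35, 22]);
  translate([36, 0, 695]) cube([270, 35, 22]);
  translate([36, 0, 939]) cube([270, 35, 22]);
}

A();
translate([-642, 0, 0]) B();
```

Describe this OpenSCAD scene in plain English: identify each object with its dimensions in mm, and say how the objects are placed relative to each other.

A is a spool: two coaxial disc flanges of radius 162 mm and thickness 10 mm, joined by a core cylinder of radius 77 mm and height 95 mm. The lower flange rests on z = 0 and the three cylinders share a vertical axis.

B is a straight ladder. Two 36×35 mm vertical rails, 1196 mm tall, stand 342 mm apart (outside-to-outside) with their front faces coplanar on the −y side. 4 rungs, each 35 mm deep and 22 mm tall, span between the inner faces of the rails, front faces flush with the rails. The lowest rung's underside is at z = 207 mm and rungs are spaced 244 mm apart (underside to underside).

The ladder is on the floor beside the spool on its −x side.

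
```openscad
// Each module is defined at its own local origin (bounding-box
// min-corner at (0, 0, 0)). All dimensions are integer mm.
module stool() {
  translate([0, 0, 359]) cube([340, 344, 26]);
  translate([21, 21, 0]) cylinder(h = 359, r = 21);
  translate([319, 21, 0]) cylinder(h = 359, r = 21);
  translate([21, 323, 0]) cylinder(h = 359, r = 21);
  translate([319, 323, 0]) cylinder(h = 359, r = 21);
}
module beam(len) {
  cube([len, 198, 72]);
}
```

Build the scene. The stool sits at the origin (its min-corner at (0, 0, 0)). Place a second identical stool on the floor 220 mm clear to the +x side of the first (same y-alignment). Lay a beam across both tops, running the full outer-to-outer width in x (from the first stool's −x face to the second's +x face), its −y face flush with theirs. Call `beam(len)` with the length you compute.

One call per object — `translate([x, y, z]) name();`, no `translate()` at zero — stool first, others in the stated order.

stool();
translate([560, 0, 0]) stool();
translate([0, 0, 385]) beam(900);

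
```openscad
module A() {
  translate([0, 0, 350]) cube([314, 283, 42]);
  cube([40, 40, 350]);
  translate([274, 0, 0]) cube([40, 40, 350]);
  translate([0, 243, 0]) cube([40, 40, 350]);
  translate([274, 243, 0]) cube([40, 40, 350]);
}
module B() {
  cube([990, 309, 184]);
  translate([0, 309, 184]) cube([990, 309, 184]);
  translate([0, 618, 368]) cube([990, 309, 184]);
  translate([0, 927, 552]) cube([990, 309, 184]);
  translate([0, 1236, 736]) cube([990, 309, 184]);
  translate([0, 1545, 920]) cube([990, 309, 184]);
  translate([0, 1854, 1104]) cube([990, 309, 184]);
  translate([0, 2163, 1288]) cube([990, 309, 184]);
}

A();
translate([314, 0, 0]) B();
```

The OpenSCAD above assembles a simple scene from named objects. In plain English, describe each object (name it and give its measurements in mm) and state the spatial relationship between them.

A is a simple wooden stool: a rectangular seat 314 mm (x) by 283 mm (y), 42 mm thick, top face at z = 392 mm, on four square legs, each 40×40 mm in cross-section. The legs rest on z = 0, each flush with a corner of the seat.

B is a run of 8 identical solid stair steps. Each tread is 990×309 mm and each step block is 184 mm high. Step 1 rests on the floor; step k is offset from step 1 by (k−1)×309 mm in y and (k−1)×184 mm in z.

The staircase is against the stool's +x side, with their −y faces flush.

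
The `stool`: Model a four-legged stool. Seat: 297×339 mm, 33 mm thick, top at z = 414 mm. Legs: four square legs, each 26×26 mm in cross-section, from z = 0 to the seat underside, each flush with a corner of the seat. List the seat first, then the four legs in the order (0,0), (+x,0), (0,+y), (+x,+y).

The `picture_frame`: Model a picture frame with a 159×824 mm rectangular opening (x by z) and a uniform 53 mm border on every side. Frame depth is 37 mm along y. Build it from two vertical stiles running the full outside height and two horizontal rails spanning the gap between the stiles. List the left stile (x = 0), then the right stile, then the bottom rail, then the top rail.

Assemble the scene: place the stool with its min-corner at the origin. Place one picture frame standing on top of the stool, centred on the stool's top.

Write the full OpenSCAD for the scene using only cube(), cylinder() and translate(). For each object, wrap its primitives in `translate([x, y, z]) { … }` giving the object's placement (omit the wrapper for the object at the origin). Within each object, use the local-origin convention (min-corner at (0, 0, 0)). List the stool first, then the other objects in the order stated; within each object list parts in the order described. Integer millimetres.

translate([0, 0, 381]) cube([297, 339, 33]);
cube([26, 26, 381]);
translate([271, 0, 0]) cube([26, 26, 381]);
translate([0, 313, 0]) cube([26, 26, 381]);
translate([271, 313, 0]) cube([26, 26, 381]);
translate([16, 151, 414]) {
  cube([53, 37, 930]);
  translate([212, 0, 0]) cube([53, 37, 930]);
  translate([53, 0, 0]) cube([159, 37, 53]);
  translate([53, 0, 877]) cube([159, 37, 53]);
}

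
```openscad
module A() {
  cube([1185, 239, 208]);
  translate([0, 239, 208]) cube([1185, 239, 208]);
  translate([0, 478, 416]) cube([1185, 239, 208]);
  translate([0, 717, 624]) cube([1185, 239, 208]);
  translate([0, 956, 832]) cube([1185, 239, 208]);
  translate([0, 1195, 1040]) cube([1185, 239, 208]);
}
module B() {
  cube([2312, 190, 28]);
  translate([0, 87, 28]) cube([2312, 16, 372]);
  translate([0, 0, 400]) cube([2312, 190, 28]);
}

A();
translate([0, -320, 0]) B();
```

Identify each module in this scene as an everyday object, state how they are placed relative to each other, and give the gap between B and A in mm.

A is a staircase. B is an I-beam. The I-beam is on the floor beside the staircase on its −y side. The gap between the I-beam and the staircase is 130 mm.

The I-beam's nearest face is 130 mm from the staircase's −y face.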